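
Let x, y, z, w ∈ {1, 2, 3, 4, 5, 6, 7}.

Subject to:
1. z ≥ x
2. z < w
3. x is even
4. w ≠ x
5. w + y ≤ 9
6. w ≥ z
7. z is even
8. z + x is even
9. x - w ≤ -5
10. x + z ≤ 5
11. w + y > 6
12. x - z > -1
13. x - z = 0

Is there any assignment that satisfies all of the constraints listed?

Satisfiable

Take x = 2, y = 1, z = 2, w = 7. Then constraint 5: w + y = 8; constraint 9: x - w = -5, and every other listed constraint is also met.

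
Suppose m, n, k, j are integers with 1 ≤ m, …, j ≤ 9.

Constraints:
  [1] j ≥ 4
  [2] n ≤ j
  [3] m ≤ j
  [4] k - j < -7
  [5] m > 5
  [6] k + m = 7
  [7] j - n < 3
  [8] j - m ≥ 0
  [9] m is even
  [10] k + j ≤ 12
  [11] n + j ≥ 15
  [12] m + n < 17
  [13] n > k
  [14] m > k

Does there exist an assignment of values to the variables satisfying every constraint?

Setting (m, n, k, j) = (6, 9, 1, 9) satisfies everything: constraint 4: k - j = -8; constraint 6: k + m = 7; constraint 7: j - n = 0, and the others follow.

Satisfiable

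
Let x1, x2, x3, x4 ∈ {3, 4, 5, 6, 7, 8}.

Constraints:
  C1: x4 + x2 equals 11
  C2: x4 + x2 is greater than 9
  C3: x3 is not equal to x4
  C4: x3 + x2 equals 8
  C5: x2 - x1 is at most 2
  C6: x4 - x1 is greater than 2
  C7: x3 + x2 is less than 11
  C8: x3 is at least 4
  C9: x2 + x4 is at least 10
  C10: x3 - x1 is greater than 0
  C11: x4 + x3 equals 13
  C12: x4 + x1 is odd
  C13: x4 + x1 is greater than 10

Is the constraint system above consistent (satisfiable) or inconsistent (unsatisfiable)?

Satisfiable

The assignment x1 = 3, x2 = 3, x3 = 5, x4 = 8 works:
  constraint 1 holds since x4 + x2 = 11.
  constraint 2 holds since x4 + x2 = 11.
The rest check out directly.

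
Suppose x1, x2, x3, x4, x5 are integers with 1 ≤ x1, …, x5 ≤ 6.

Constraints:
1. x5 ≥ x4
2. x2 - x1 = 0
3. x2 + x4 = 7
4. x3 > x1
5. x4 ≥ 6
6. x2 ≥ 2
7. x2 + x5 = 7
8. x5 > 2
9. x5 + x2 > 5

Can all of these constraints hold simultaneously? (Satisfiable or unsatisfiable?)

From constraint 6: x2 ≥ 2. From constraints 1 and 5: x5 ≥ x4 ≥ 6. Hence x2 + x5 ≥ 8. But constraint 7 requires x2 + x5 = 7, and 7 < 8. Contradiction.

Unsatisfiable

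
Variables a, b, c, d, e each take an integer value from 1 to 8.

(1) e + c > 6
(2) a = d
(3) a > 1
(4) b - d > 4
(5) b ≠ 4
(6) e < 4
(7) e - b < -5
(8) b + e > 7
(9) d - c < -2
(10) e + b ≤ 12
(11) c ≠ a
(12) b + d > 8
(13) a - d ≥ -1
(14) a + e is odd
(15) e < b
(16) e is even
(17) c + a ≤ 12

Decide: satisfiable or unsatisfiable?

Satisfiable

Take a = 3, b = 8, c = 6, d = 3, e = 2. Then constraint 1: e + c = 8; constraint 4: b - d = 5, and every other listed constraint is also met.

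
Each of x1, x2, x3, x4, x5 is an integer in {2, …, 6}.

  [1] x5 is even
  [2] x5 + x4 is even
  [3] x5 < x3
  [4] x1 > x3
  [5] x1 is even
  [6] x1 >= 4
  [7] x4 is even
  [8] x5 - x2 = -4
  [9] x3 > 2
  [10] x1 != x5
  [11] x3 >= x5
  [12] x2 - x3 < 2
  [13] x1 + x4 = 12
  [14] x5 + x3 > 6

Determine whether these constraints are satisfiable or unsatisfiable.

Satisfiable

One satisfying assignment is x1 = 6, x2 = 6, x3 = 5, x4 = 6, x5 = 2.
For the less obvious constraints — constraint 8: x5 - x2 = -4; constraint 12: x2 - x3 = 1 — and the others hold by inspection.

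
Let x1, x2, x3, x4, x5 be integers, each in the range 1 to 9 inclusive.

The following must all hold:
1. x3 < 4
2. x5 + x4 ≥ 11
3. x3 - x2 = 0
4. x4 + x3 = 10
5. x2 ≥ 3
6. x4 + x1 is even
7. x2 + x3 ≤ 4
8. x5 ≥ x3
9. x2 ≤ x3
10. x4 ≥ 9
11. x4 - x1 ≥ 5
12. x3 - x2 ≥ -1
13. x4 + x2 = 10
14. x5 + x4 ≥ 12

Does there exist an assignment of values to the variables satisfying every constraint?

From constraint 10: x4 ≥ 9. From constraints 5 and 9: x3 ≥ x2 ≥ 3. Hence x4 + x3 ≥ 12. But constraint 4 requires x4 + x3 = 10, and 10 < 12. Contradiction.

Unsatisfiable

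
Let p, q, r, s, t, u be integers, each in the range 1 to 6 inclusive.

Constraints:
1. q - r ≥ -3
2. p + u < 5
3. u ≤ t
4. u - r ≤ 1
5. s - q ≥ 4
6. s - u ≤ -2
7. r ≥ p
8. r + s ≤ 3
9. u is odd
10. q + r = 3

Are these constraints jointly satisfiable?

Unsatisfiable

Constraints 1, 4, 5, and 6 give s − q ≥ 4, q − r ≥ -3, r − u ≥ -1, u − s ≥ 2.
Adding all 4 inequalities: the left sides telescope to 0, and the right sides sum to 4 + (-3) + (-1) + 2 = 2. So 0 ≥ 2, which is false.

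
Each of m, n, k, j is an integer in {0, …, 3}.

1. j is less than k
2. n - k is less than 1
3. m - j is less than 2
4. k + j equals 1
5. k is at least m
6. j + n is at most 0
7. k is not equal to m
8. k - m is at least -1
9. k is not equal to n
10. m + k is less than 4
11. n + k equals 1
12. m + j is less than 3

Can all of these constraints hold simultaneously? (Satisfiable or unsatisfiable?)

Try m = 0, n = 0, k = 1, j = 0.
Check constraint 2: n - k = -1; constraint 3: m - j = 0. The remaining constraints are straightforward to verify.

Satisfiable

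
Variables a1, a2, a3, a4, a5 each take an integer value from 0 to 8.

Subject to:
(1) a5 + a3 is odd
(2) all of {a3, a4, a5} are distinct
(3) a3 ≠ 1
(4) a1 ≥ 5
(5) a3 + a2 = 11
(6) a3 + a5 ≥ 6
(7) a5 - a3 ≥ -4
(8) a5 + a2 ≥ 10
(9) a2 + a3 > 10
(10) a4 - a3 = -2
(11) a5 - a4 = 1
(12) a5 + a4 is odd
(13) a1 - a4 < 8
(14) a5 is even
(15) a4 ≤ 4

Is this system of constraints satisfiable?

Take a1 = 8, a2 = 6, a3 = 5, a4 = 3, a5 = 4. Then constraint 5: a3 + a2 = 11; constraint 6: a3 + a5 = 9; constraint 7: a5 - a3 = -1, and every other listed constraint is also met.

Satisfiable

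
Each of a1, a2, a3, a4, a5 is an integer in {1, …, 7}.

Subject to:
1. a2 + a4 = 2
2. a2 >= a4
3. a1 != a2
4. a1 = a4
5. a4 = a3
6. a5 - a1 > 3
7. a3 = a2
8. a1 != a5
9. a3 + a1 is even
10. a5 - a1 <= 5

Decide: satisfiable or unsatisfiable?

From constraints 4, 5, and 7, a1 = a4 = a3 = a2, so a1 = a2. But constraint 3 says a1 ≠ a2. Contradiction.

Unsatisfiable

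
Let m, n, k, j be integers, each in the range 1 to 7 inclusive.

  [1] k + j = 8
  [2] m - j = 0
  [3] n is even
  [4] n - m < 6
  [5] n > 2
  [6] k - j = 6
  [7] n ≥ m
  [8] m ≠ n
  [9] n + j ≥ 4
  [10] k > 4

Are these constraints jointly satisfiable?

Satisfiable

Setting (m, n, k, j) = (1, 4, 7, 1) satisfies everything: constraint 1: k + j = 8; constraint 2: m - j = 0, and the others follow.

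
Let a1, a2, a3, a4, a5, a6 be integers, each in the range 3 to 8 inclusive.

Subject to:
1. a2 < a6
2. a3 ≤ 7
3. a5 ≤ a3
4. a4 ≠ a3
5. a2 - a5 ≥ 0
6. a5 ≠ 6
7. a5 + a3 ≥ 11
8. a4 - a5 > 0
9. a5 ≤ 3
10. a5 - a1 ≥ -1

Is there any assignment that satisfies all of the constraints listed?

Unsatisfiable

From constraint 9: a5 ≤ 3. From constraint 2: a3 ≤ 7. Hence a5 + a3 ≤ 10. But constraint 7 requires a5 + a3 ≥ 11, and 11 > 10. Contradiction.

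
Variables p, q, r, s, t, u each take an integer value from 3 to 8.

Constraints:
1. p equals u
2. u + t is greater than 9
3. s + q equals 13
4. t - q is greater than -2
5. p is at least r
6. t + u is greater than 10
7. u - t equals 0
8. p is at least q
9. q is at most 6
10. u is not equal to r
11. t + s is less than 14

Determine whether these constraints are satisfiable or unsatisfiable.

Satisfiable

The assignment p = 6, q = 6, r = 3, s = 7, t = 6, u = 6 works:
  constraint 2 holds since u + t = 12.
  constraint 3 holds since s + q = 13.
The rest check out directly.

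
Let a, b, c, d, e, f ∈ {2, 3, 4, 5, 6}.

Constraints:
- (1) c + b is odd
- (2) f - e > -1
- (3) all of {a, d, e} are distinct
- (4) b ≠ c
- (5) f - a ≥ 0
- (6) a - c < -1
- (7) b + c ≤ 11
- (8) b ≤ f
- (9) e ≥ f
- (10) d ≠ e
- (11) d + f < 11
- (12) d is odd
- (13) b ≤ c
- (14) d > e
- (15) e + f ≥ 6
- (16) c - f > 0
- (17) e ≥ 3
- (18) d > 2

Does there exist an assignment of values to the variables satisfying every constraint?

Satisfiable

The assignment a = 2, b = 3, c = 6, d = 5, e = 4, f = 4 works:
  constraint 2 holds since f - e = 0.
  constraint 5 holds since f - a = 2.
  constraint 6 holds since a - c = -4.
The rest check out directly.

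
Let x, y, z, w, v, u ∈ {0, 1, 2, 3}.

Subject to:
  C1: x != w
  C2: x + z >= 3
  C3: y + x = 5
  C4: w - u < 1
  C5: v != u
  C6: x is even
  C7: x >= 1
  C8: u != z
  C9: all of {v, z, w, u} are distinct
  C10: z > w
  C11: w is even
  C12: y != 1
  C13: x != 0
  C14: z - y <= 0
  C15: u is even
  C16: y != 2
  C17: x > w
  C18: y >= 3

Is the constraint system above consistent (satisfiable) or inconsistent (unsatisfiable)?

Satisfiable

Try x = 2, y = 3, z = 1, w = 0, v = 3, u = 2.
Check constraint 2: x + z = 3; constraint 3: y + x = 5; constraint 4: w - u = -2. The remaining constraints are straightforward to verify.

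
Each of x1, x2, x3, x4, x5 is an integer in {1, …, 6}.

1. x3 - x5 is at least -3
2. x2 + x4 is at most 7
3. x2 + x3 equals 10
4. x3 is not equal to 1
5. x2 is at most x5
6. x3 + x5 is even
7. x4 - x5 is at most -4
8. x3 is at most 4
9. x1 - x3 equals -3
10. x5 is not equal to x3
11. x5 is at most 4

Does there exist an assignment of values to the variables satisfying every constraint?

From constraints 5 and 11: x2 ≤ x5 ≤ 4. From constraint 8: x3 ≤ 4. Hence x2 + x3 ≤ 8. But constraint 3 requires x2 + x3 = 10, and 10 > 8. Contradiction.

Unsatisfiable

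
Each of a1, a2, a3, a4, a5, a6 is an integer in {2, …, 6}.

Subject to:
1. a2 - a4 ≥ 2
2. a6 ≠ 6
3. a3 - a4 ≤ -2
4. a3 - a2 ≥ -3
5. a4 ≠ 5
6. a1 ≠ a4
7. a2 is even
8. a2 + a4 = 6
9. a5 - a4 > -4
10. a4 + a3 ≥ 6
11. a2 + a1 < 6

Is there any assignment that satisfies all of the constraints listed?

Constraints 1, 3, and 4 give a3 − a2 ≥ -3, a2 − a4 ≥ 2, a4 − a3 ≥ 2.
Adding all 3 inequalities: the left sides telescope to 0, and the right sides sum to (-3) + 2 + 2 = 1. So 0 ≥ 1, which is false.

Unsatisfiable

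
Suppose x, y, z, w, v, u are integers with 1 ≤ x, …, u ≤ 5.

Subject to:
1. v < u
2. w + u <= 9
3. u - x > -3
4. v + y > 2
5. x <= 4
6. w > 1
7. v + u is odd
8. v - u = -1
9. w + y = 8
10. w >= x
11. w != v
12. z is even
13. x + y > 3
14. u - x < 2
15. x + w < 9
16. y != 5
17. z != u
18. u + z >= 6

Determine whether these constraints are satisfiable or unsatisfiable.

Satisfiable

One satisfying assignment is x = 2, y = 4, z = 4, w = 4, v = 1, u = 2.
For the less obvious constraints — constraint 2: w + u = 6; constraint 3: u - x = 0 — and the others hold by inspection.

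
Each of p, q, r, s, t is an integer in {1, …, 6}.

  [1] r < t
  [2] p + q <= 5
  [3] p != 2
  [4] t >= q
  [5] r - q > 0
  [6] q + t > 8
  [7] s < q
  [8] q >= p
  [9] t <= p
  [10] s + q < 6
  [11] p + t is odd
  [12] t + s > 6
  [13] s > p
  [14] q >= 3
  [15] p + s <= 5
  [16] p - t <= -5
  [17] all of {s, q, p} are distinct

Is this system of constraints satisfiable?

Constraints 1, 5, 7, 9, and 13 give p < s, s < q, q < r, r < t, t ≤ p. Chaining: p < s < q < r < t ≤ p, which forces p < p — impossible.

Unsatisfiable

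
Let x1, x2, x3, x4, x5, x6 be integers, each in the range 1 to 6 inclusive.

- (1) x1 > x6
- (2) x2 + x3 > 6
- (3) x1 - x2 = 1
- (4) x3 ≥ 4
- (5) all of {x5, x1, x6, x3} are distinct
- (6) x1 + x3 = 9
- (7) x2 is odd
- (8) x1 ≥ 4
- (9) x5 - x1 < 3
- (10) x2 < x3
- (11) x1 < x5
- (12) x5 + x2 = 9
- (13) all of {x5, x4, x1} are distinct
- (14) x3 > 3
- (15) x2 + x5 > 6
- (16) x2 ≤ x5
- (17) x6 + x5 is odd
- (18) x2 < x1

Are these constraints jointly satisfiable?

Take x1 = 4, x2 = 3, x3 = 5, x4 = 1, x5 = 6, x6 = 1. Then constraint 2: x2 + x3 = 8; constraint 3: x1 - x2 = 1; constraint 6: x1 + x3 = 9, and every other listed constraint is also met.

Satisfiable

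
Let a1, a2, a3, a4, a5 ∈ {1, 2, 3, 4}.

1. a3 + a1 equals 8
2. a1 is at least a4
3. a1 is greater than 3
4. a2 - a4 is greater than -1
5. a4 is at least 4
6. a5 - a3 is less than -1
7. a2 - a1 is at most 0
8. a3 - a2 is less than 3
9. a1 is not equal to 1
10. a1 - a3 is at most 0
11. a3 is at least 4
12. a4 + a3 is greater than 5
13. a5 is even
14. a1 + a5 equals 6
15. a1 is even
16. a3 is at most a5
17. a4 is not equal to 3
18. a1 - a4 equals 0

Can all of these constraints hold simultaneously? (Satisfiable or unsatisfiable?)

From constraints 2 and 5: a1 ≥ a4 ≥ 4. From constraints 11 and 16: a5 ≥ a3 ≥ 4. Hence a1 + a5 ≥ 8. But constraint 14 requires a1 + a5 = 6, and 6 < 8. Contradiction.

Unsatisfiable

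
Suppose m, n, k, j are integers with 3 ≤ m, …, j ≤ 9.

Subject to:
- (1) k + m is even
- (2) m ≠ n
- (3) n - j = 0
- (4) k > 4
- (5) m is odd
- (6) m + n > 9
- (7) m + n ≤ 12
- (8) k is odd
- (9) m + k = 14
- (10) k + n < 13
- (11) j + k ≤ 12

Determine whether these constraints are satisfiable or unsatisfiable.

Satisfiable

The assignment m = 7, n = 4, k = 7, j = 4 works:
  constraint 3 holds since n - j = 0.
  constraint 6 holds since m + n = 11.
The rest check out directly.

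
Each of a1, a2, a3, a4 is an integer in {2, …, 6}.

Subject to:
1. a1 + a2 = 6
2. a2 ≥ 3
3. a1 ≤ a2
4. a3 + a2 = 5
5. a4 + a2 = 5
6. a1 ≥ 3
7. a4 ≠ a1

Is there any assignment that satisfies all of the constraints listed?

Satisfiable

Setting (a1, a2, a3, a4) = (3, 3, 2, 2) satisfies everything: constraint 1: a1 + a2 = 6; constraint 4: a3 + a2 = 5; constraint 5: a4 + a2 = 5, and the others follow.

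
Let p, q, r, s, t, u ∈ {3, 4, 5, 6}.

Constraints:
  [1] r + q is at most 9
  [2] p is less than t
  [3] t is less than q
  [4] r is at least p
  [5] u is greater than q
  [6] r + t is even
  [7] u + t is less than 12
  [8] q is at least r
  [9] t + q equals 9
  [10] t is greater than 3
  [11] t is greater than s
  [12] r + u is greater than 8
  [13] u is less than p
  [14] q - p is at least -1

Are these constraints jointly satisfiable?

Constraints 2, 3, 5, and 13 give p < t, t < q, q < u, u < p. Chaining: p < t < q < u < p, which forces p < p — impossible.

Unsatisfiable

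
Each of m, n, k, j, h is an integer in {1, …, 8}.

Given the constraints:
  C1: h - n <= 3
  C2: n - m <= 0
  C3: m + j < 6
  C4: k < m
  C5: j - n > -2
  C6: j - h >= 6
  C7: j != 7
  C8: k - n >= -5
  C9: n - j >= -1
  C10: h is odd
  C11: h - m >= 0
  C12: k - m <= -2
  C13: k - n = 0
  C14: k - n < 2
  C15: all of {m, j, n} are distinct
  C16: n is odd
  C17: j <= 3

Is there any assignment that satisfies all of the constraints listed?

Unsatisfiable

Constraints 6, 8, 9, 11, and 12 give n − j ≥ -1, j − h ≥ 6, h − m ≥ 0, m − k ≥ 2, k − n ≥ -5.
Adding all 5 inequalities: the left sides telescope to 0, and the right sides sum to (-1) + 6 + 0 + 2 + (-5) = 2. So 0 ≥ 2, which is false.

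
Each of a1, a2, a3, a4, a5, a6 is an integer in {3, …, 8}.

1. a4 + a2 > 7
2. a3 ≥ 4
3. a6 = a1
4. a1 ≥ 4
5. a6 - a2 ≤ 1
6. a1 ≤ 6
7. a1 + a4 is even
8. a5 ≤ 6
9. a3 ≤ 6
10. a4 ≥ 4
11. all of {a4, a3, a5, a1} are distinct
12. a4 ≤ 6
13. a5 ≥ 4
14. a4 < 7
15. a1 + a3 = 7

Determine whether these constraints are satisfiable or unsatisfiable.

Unsatisfiable

Constraints 2, 4, 6, 8, 9, 10, 12, and 13 confine each of a4, a3, a5, a1 to the 3 values {4, …, 6}.
Constraint 11 requires all 4 of them to be distinct, but only 3 values are available — impossible by the pigeonhole principle.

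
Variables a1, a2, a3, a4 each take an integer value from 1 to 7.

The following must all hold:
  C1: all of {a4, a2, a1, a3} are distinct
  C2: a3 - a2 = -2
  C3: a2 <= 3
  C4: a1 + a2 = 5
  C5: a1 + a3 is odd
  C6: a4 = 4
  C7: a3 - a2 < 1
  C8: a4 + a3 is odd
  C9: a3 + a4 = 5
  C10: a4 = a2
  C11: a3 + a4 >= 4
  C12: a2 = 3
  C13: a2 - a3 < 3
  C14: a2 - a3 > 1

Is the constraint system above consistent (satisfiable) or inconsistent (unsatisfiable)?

Constraint 6 fixes a4 = 4 and constraint 12 fixes a2 = 3, but constraint 10 requires a4 = a2. Since 4 ≠ 3, contradiction.

Unsatisfiable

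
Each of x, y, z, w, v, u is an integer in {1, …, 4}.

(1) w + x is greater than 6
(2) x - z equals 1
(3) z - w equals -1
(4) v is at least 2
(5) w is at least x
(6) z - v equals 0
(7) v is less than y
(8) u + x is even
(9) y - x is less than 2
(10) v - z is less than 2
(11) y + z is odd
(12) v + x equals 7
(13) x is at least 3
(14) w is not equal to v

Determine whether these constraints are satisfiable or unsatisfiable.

Satisfiable

Try x = 4, y = 4, z = 3, w = 4, v = 3, u = 2.
Check constraint 1: w + x = 8; constraint 2: x - z = 1; constraint 3: z - w = -1. The remaining constraints are straightforward to verify.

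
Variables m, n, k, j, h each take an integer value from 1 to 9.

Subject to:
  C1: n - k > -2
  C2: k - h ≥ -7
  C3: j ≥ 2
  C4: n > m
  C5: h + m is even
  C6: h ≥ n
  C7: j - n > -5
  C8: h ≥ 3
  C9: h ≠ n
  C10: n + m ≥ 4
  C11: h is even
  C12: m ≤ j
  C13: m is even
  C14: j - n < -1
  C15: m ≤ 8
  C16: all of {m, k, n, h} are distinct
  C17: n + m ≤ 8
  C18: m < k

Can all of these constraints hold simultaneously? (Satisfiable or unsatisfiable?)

One satisfying assignment is m = 2, n = 4, k = 3, j = 2, h = 8.
For the less obvious constraints — constraint 1: n - k = 1; constraint 2: k - h = -5 — and the others hold by inspection.

Satisfiable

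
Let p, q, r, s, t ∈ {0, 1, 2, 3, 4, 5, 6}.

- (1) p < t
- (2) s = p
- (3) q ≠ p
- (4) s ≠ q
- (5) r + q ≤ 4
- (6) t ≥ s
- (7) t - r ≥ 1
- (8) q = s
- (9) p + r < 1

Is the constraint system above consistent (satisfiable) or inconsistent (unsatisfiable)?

From constraints 2 and 8, q = s = p, so q = p. But constraint 3 says q ≠ p. Contradiction.

Unsatisfiable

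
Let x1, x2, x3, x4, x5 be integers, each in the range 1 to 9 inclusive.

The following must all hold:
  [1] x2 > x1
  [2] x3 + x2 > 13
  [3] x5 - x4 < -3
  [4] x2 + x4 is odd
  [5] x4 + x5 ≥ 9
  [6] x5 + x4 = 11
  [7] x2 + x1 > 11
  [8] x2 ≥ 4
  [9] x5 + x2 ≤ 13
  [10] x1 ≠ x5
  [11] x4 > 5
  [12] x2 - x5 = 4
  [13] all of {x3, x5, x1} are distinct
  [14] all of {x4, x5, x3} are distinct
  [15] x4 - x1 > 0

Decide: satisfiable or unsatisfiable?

Try x1 = 6, x2 = 7, x3 = 7, x4 = 8, x5 = 3.
Check constraint 2: x3 + x2 = 14; constraint 3: x5 - x4 = -5. The remaining constraints are straightforward to verify.

Satisfiable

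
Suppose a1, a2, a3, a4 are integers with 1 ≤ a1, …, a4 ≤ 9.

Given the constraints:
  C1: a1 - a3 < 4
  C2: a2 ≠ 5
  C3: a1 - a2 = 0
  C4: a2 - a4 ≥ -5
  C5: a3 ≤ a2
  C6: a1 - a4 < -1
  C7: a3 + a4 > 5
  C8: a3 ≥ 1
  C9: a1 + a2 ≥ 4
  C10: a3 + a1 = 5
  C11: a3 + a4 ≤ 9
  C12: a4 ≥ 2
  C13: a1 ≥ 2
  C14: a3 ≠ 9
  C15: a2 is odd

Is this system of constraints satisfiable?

Setting (a1, a2, a3, a4) = (3, 3, 2, 5) satisfies everything: constraint 1: a1 - a3 = 1; constraint 3: a1 - a2 = 0, and the others follow.

Satisfiable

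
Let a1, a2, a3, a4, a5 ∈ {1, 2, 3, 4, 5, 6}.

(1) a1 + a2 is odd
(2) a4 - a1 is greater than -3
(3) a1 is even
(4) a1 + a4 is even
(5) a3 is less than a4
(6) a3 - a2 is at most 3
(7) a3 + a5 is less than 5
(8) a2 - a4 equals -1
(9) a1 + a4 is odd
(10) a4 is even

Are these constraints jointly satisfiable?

Unsatisfiable

Constraint 3 makes a1 even and constraint 10 makes a4 even, so a1 + a4 must be even. Constraint 9 says a1 + a4 is odd — contradiction.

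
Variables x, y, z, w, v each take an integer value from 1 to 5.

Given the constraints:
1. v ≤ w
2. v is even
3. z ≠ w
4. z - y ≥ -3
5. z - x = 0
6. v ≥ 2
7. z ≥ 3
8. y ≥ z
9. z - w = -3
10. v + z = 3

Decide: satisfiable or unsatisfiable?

From constraint 6: v ≥ 2. From constraint 7: z ≥ 3. Hence v + z ≥ 5. But constraint 10 requires v + z = 3, and 3 < 5. Contradiction.

Unsatisfiable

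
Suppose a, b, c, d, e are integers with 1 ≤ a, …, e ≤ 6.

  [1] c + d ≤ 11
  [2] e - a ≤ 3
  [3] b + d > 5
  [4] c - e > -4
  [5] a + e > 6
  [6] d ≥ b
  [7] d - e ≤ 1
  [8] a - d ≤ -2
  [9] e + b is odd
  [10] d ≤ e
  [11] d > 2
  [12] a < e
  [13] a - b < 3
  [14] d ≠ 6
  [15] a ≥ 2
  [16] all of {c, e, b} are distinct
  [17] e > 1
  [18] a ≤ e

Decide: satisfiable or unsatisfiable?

Satisfiable

One satisfying assignment is a = 3, b = 1, c = 5, d = 5, e = 6.
For the less obvious constraints — constraint 1: c + d = 10; constraint 2: e - a = 3 — and the others hold by inspection.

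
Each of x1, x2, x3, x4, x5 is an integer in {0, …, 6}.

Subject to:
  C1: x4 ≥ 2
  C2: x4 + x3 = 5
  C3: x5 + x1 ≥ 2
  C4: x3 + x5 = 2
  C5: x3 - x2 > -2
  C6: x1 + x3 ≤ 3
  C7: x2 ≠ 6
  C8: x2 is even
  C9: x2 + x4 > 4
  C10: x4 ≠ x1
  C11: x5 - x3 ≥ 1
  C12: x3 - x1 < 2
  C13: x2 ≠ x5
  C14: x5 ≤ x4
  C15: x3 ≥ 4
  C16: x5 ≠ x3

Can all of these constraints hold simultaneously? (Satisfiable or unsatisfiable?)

From constraint 1: x4 ≥ 2. From constraint 15: x3 ≥ 4. Hence x4 + x3 ≥ 6. But constraint 2 requires x4 + x3 = 5, and 5 < 6. Contradiction.

Unsatisfiable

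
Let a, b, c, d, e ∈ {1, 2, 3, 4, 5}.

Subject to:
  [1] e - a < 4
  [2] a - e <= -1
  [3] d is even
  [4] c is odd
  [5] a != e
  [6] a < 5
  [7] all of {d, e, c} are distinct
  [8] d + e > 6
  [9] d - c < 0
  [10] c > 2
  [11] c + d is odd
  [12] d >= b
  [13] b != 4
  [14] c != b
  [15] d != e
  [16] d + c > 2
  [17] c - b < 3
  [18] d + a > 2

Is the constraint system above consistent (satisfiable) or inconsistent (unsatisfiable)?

Setting (a, b, c, d, e) = (3, 1, 3, 2, 5) satisfies everything: constraint 1: e - a = 2; constraint 2: a - e = -2, and the others follow.

Satisfiable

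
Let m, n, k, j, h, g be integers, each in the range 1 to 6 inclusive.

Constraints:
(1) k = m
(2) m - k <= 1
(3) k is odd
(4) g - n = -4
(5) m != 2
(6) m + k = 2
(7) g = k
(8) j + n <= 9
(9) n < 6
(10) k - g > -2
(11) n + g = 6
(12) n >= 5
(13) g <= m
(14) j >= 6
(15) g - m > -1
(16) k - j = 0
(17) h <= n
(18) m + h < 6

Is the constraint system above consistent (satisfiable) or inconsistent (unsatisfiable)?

Unsatisfiable

From constraint 14: j ≥ 6. From constraint 12: n ≥ 5. Hence j + n ≥ 11. But constraint 8 requires j + n ≤ 9, and 9 < 11. Contradiction.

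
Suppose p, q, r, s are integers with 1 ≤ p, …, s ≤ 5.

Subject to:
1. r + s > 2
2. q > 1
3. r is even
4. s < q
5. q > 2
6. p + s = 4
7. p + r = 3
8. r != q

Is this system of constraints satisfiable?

Try p = 1, q = 4, r = 2, s = 3.
Check constraint 1: r + s = 5; constraint 6: p + s = 4. The remaining constraints are straightforward to verify.

Satisfiable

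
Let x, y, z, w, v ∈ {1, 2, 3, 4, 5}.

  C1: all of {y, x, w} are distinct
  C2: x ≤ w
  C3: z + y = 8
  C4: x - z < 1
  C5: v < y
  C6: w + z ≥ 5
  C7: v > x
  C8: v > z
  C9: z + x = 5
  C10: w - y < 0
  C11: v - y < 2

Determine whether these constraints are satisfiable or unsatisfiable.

One satisfying assignment is x = 2, y = 5, z = 3, w = 4, v = 4.
For the less obvious constraints — constraint 3: z + y = 8; constraint 4: x - z = -1; constraint 6: w + z = 7 — and the others hold by inspection.

Satisfiable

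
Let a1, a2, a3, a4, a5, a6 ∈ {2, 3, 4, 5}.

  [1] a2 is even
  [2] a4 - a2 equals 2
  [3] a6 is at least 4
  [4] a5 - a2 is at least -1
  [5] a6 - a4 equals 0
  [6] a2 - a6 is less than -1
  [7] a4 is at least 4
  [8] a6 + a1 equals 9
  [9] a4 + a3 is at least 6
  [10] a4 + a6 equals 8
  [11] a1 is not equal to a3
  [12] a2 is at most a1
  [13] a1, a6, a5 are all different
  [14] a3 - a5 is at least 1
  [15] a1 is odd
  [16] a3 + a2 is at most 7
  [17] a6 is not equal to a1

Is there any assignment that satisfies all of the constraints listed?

Try a1 = 5, a2 = 2, a3 = 3, a4 = 4, a5 = 2, a6 = 4.
Check constraint 2: a4 - a2 = 2; constraint 4: a5 - a2 = 0. The remaining constraints are straightforward to verify.

Satisfiable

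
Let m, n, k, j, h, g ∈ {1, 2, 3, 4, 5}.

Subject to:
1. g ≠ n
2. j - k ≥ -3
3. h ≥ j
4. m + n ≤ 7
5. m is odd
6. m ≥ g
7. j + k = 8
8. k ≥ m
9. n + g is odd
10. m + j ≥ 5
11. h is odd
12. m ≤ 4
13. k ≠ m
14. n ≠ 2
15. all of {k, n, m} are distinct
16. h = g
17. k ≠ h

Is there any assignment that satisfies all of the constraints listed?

Satisfiable

The assignment m = 3, n = 4, k = 5, j = 3, h = 3, g = 3 works:
  constraint 2 holds since j - k = -2.
  constraint 4 holds since m + n = 7.
  constraint 7 holds since j + k = 8.
The rest check out directly.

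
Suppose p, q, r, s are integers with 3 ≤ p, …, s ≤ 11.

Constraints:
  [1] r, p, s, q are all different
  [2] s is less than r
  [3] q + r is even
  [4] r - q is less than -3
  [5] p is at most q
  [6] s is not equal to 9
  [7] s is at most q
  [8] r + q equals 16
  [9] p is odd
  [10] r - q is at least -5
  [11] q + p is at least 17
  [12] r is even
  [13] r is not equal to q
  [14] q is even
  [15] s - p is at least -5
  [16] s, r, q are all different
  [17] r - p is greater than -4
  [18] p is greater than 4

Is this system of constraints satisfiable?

Try p = 9, q = 10, r = 6, s = 4.
Check constraint 4: r - q = -4; constraint 8: r + q = 16; constraint 10: r - q = -4. The remaining constraints are straightforward to verify.

Satisfiable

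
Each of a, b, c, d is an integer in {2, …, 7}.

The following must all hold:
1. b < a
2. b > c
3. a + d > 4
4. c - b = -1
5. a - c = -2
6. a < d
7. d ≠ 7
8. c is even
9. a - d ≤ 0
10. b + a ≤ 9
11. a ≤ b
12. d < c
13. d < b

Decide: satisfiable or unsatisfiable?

Unsatisfiable

Constraints 1, 2, 9, and 12 give a ≤ d, d < c, c < b, b < a. Chaining: a ≤ d < c < b < a, which forces a < a — impossible.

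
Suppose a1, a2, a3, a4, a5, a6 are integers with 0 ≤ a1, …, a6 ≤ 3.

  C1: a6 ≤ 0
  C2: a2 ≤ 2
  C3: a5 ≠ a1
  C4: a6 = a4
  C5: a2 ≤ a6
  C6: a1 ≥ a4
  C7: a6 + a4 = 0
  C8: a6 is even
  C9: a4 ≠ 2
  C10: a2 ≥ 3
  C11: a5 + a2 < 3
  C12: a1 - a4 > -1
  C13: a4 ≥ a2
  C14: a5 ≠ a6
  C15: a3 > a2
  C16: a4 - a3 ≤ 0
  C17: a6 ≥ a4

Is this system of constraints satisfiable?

From constraints 10 and 13: a4 ≥ a2 and a2 ≥ 3, so a4 ≥ 3. From constraints 1 and 17: a4 ≤ a6 and a6 ≤ 0, so a4 ≤ 0. But 0 < 3, so no value of a4 works.

Unsatisfiable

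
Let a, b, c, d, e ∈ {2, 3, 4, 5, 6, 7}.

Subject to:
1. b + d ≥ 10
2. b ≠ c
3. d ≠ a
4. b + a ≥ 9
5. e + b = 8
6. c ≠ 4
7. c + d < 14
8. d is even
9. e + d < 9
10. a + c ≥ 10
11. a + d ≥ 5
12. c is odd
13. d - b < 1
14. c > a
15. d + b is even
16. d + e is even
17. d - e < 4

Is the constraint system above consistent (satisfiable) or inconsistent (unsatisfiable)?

Setting (a, b, c, d, e) = (3, 6, 7, 4, 2) satisfies everything: constraint 1: b + d = 10; constraint 4: b + a = 9, and the others follow.

Satisfiable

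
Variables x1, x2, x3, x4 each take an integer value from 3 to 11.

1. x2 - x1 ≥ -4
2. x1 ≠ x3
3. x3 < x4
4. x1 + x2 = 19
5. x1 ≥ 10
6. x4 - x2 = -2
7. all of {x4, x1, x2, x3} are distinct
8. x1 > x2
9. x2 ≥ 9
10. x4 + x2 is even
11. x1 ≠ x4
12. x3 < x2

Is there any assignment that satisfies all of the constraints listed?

One satisfying assignment is x1 = 10, x2 = 9, x3 = 5, x4 = 7.
For the less obvious constraints — constraint 1: x2 - x1 = -1; constraint 4: x1 + x2 = 19; constraint 6: x4 - x2 = -2 — and the others hold by inspection.

Satisfiable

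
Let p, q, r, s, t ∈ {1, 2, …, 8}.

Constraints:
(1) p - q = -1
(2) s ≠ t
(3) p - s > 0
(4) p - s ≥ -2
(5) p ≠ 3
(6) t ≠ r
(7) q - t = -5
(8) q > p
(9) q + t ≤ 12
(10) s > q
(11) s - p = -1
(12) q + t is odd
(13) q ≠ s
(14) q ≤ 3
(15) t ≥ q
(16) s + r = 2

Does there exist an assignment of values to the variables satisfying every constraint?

Unsatisfiable

Constraints 3, 8, and 10 give q < s, s < p, p < q. Chaining: q < s < p < q, which forces q < q — impossible.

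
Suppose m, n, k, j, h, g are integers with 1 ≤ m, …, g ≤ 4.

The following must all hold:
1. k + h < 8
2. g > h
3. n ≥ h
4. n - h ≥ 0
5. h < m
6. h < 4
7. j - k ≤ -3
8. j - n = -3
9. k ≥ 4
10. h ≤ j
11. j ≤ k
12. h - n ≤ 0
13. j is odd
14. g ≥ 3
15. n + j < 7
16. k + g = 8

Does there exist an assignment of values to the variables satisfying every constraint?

Satisfiable

Take m = 4, n = 4, k = 4, j = 1, h = 1, g = 4. Then constraint 1: k + h = 5; constraint 4: n - h = 3; constraint 7: j - k = -3, and every other listed constraint is also met.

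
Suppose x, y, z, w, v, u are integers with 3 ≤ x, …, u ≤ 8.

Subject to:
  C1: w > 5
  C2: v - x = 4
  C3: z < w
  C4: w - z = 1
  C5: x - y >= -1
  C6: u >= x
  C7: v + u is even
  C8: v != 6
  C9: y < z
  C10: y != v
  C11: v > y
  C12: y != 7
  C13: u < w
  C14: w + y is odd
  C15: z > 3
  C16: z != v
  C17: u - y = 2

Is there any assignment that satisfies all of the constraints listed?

One satisfying assignment is x = 4, y = 4, z = 6, w = 7, v = 8, u = 6.
For the less obvious constraints — constraint 2: v - x = 4; constraint 4: w - z = 1; constraint 5: x - y = 0 — and the others hold by inspection.

Satisfiable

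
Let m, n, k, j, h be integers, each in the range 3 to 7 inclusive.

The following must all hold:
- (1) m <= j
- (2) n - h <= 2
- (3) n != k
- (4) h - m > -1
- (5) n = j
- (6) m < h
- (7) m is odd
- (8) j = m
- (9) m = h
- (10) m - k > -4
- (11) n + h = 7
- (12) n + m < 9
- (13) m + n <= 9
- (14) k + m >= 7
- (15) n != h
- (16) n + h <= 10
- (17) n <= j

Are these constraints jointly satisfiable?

From constraints 5, 8, and 9, n = j = m = h, so n = h. But constraint 15 says n ≠ h. Contradiction.

Unsatisfiable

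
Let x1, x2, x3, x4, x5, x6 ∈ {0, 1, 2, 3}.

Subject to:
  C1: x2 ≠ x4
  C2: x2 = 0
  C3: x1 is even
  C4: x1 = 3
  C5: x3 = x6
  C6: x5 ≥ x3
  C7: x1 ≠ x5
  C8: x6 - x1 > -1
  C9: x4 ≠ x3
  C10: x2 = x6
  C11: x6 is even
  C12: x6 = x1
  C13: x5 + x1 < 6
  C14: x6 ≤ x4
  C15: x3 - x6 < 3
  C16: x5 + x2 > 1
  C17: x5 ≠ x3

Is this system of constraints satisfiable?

Unsatisfiable

Constraint 2 fixes x2 = 0 and constraint 4 fixes x1 = 3. Constraints 10 and 12 give x2 = x6 = x1, so x2 = x1. But 0 ≠ 3 — contradiction.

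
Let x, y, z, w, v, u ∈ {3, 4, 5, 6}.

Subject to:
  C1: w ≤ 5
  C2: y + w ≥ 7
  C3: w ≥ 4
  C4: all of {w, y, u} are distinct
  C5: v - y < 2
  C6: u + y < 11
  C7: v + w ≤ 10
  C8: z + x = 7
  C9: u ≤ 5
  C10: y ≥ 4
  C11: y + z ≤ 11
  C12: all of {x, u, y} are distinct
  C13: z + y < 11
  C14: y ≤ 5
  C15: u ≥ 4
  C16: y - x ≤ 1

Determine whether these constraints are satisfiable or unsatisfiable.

Unsatisfiable

Constraints 1, 3, 9, 10, 14, and 15 confine each of w, y, u to the 2 values {4, 5}.
Constraint 4 requires all 3 of them to be distinct, but only 2 values are available — impossible by the pigeonhole principle.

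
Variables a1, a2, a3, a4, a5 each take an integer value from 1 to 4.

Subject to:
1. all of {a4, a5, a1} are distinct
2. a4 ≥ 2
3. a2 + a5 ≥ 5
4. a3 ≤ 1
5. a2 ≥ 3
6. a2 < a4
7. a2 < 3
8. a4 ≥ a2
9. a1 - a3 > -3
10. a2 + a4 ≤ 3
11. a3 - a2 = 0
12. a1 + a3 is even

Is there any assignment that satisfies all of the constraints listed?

From constraint 5: a2 ≥ 3. From constraint 2: a4 ≥ 2. Hence a2 + a4 ≥ 5. But constraint 10 requires a2 + a4 ≤ 3, and 3 < 5. Contradiction.

Unsatisfiable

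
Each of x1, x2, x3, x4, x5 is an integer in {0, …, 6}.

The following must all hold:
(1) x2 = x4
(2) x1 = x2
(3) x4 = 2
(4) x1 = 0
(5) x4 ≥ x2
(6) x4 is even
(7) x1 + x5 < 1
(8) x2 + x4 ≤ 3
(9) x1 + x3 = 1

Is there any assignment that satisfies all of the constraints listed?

Constraint 4 fixes x1 = 0 and constraint 3 fixes x4 = 2. Constraints 1 and 2 give x1 = x2 = x4, so x1 = x4. But 0 ≠ 2 — contradiction.

Unsatisfiable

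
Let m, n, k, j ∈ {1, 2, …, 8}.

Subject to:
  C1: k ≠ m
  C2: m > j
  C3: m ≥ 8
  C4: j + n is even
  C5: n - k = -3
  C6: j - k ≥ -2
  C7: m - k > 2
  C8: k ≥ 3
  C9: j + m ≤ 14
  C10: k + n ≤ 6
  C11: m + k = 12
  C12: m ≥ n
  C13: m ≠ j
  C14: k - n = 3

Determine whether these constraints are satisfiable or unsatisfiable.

Take m = 8, n = 1, k = 4, j = 3. Then constraint 5: n - k = -3; constraint 6: j - k = -1, and every other listed constraint is also met.

Satisfiable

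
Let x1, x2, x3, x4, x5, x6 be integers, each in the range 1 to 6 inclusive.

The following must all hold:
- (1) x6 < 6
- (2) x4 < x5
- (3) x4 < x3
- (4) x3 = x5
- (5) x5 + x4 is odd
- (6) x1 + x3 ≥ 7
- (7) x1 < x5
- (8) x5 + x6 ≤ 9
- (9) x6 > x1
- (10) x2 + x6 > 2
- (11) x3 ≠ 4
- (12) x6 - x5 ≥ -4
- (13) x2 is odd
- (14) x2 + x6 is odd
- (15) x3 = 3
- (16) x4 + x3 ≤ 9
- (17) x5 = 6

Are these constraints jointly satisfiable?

Unsatisfiable

Constraint 15 fixes x3 = 3 and constraint 17 fixes x5 = 6, but constraint 4 requires x3 = x5. Since 3 ≠ 6, contradiction.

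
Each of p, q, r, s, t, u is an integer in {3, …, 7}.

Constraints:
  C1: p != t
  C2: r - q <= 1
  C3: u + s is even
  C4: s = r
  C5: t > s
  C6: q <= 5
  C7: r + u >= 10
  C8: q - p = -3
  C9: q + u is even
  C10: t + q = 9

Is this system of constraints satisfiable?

One satisfying assignment is p = 7, q = 4, r = 4, s = 4, t = 5, u = 6.
For the less obvious constraints — constraint 2: r - q = 0; constraint 7: r + u = 10 — and the others hold by inspection.

Satisfiable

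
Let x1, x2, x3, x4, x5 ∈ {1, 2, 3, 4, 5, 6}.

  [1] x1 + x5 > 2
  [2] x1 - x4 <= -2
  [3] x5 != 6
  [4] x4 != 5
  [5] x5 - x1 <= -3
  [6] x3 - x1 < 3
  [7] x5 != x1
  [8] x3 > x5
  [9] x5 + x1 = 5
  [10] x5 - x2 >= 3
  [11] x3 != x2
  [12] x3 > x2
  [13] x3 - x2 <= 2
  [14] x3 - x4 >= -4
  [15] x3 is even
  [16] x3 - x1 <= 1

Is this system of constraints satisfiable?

Constraints 2, 5, 10, 13, and 14 give x5 − x2 ≥ 3, x2 − x3 ≥ -2, x3 − x4 ≥ -4, x4 − x1 ≥ 2, x1 − x5 ≥ 3.
Adding all 5 inequalities: the left sides telescope to 0, and the right sides sum to 3 + (-2) + (-4) + 2 + 3 = 2. So 0 ≥ 2, which is false.

Unsatisfiable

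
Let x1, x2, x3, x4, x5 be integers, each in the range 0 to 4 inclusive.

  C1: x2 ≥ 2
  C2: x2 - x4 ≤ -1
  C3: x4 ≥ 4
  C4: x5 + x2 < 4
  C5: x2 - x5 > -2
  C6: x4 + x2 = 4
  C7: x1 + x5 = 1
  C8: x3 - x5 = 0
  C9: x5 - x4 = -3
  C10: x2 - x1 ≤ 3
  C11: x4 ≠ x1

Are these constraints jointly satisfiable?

From constraint 3: x4 ≥ 4. From constraint 1: x2 ≥ 2. Hence x4 + x2 ≥ 6. But constraint 6 requires x4 + x2 = 4, and 4 < 6. Contradiction.

Unsatisfiable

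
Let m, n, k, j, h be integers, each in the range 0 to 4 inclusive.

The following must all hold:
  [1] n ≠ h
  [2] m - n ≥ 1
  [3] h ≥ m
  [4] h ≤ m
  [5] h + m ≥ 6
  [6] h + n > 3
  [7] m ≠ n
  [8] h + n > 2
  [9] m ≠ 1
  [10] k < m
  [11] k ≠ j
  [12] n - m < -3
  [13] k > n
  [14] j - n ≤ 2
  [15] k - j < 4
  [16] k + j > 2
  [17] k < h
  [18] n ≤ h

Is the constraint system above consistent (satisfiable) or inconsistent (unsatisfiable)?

Satisfiable

Try m = 4, n = 0, k = 3, j = 2, h = 4.
Check constraint 2: m - n = 4; constraint 5: h + m = 8. The remaining constraints are straightforward to verify.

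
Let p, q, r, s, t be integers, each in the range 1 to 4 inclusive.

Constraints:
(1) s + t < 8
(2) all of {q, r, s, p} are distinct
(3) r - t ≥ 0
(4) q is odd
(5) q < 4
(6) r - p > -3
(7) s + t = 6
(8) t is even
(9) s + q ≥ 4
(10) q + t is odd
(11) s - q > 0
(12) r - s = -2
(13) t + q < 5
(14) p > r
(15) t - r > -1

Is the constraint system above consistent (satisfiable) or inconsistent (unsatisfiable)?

Satisfiable

Try p = 3, q = 1, r = 2, s = 4, t = 2.
Check constraint 1: s + t = 6; constraint 3: r - t = 0. The remaining constraints are straightforward to verify.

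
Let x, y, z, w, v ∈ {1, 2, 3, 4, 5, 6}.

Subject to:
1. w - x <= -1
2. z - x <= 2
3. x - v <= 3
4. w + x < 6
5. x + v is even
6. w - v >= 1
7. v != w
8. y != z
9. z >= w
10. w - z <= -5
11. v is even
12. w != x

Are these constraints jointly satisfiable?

Unsatisfiable

Constraints 2, 3, 6, and 10 give w − v ≥ 1, v − x ≥ -3, x − z ≥ -2, z − w ≥ 5.
Adding all 4 inequalities: the left sides telescope to 0, and the right sides sum to 1 + (-3) + (-2) + 5 = 1. So 0 ≥ 1, which is false.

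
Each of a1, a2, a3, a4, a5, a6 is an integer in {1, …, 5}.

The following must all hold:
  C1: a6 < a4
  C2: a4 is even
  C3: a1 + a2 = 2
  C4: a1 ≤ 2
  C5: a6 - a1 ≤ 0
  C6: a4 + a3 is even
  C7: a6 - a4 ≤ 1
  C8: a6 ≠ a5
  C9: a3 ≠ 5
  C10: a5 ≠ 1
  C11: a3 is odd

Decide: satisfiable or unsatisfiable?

Unsatisfiable

Constraint 2 makes a4 even and constraint 11 makes a3 odd, so a4 + a3 must be odd. Constraint 6 says a4 + a3 is even — contradiction.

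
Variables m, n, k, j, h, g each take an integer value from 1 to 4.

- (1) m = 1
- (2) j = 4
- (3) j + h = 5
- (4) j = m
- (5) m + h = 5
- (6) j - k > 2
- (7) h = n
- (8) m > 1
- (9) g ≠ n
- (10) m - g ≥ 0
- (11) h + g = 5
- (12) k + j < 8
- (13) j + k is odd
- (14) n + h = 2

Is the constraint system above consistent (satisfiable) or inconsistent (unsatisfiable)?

Constraint 2 fixes j = 4 and constraint 1 fixes m = 1, but constraint 4 requires j = m. Since 4 ≠ 1, contradiction.

Unsatisfiable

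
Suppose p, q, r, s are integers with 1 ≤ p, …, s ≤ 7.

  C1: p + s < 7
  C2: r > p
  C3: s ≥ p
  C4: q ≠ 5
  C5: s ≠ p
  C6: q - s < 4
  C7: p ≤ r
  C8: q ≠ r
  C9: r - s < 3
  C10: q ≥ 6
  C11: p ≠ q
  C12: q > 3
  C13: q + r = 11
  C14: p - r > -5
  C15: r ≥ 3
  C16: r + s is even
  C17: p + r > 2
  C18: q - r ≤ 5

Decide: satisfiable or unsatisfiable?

The assignment p = 1, q = 7, r = 4, s = 4 works:
  constraint 1 holds since p + s = 5.
  constraint 6 holds since q - s = 3.
The rest check out directly.

Satisfiable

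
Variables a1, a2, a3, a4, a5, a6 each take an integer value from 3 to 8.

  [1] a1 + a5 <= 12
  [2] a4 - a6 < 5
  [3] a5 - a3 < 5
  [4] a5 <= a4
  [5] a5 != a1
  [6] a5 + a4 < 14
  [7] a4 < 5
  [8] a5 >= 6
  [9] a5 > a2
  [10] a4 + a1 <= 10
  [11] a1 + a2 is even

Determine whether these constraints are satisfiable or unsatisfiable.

From constraints 4 and 8: a4 ≥ a5 and a5 ≥ 6, so a4 ≥ 6. From constraint 7: a4 ≤ 4. But 4 < 6, so no value of a4 works.

Unsatisfiable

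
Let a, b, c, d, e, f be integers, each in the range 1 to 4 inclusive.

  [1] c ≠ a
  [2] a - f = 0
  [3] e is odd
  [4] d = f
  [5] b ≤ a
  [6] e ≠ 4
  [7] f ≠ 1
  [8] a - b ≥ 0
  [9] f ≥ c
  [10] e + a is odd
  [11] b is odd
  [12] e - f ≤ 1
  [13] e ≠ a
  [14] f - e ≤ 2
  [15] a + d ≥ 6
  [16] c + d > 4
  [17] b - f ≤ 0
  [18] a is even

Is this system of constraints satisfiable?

One satisfying assignment is a = 4, b = 3, c = 3, d = 4, e = 3, f = 4.
For the less obvious constraints — constraint 2: a - f = 0; constraint 8: a - b = 1; constraint 12: e - f = -1 — and the others hold by inspection.

Satisfiable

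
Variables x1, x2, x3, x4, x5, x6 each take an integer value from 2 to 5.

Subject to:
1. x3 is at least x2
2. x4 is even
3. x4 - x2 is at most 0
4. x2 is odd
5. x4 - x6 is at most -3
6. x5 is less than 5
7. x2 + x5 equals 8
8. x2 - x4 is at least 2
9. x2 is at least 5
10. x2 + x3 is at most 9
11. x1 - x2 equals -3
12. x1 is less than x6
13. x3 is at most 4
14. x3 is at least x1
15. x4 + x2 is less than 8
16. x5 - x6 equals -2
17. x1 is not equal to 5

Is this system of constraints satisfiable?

Unsatisfiable

From constraint 9: x2 ≥ 5. From constraints 1 and 13: x2 ≤ x3 and x3 ≤ 4, so x2 ≤ 4. But 4 < 5, so no value of x2 works.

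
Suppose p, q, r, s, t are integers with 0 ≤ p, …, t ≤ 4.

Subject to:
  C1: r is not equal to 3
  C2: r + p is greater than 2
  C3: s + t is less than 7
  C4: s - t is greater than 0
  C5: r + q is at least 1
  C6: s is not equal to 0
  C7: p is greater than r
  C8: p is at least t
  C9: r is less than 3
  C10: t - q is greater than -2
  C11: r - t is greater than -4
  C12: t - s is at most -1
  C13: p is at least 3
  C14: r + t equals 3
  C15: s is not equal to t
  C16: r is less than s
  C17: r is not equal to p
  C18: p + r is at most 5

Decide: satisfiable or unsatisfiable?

Setting (p, q, r, s, t) = (4, 2, 1, 4, 2) satisfies everything: constraint 2: r + p = 5; constraint 3: s + t = 6, and the others follow.

Satisfiable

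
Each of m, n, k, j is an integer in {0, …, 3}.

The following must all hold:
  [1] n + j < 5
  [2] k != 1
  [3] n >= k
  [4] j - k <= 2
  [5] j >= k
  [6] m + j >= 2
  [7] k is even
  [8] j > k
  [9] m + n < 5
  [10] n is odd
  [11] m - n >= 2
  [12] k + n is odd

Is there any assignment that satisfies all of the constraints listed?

Satisfiable

One satisfying assignment is m = 3, n = 1, k = 0, j = 1.
For the less obvious constraints — constraint 1: n + j = 2; constraint 4: j - k = 1 — and the others hold by inspection.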